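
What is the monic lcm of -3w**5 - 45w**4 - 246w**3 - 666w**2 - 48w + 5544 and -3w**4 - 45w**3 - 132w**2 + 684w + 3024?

w**7 + 17w**6 + 88w**5 + 26w**4 - 1508w**3 - 7144w**2 - 4080w + 44352

Repeated division with remainder:
  -3w**5 - 45w**4 - 246w**3 - 666w**2 - 48w + 5544 = (w)(-3w**4 - 45w**3 - 132w**2 + 684w + 3024) + (-114w**3 - 1350w**2 - 3072w + 5544)
  -3w**4 - 45w**3 - 132w**2 + 684w + 3024 = ((1/38)w + 30/361)(-114w**3 - 1350w**2 - 3072w + 5544) + ((22032/361)w**2 + (286416/361)w + 925344/361)
  -114w**3 - 1350w**2 - 3072w + 5544 = (-(6859/3672)w + 3971/1836)((22032/361)w**2 + (286416/361)w + 925344/361) + (0)
Last nonzero remainder: (22032/361)w**2 + (286416/361)w + 925344/361. Dividing through by 22032/361 gives the monic gcd w**2 + 13w + 42.
Then lcm(f, g) = f·g / gcd(f, g); expanding and making the result monic gives the answer.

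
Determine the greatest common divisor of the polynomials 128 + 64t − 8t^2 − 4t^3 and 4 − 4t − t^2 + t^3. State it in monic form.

2 + t

Euclidean algorithm in ℚ[t]:
  −4t^3 − 8t^2 + 64t + 128 = (−4)(t^3 − t^2 − 4t + 4) + (−12t^2 + 48t + 144)
  t^3 − t^2 − 4t + 4 = (−(1/12)t − 1/4)(−12t^2 + 48t + 144) + (20t + 40)
  −12t^2 + 48t + 144 = (−(3/5)t + 18/5)(20t + 40) + (0)
Last nonzero remainder: 20t + 40. Dividing through by 20 gives the monic gcd t + 2.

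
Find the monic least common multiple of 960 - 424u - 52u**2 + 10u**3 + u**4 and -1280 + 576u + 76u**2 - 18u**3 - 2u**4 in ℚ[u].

-38400 + 19840u + 1768u**2 - 980u**3 - 62u**4 + 13u**5 + u**6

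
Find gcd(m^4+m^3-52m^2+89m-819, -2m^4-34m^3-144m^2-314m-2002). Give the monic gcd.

m^2-m+13

Euclidean algorithm in ℚ[m]:
  m^4+m^3-52m^2+89m-819 = (-1/2)(-2m^4-34m^3-144m^2-314m-2002) + (-16m^3-124m^2-68m-1820)
  -2m^4-34m^3-144m^2-314m-2002 = ((1/8)m+37/32)(-16m^3-124m^2-68m-1820) + ((63/8)m^2-(63/8)m+819/8)
  -16m^3-124m^2-68m-1820 = (-(128/63)m-160/9)((63/8)m^2-(63/8)m+819/8) + (0)
Last nonzero remainder: (63/8)m^2-(63/8)m+819/8. Dividing through by 63/8 gives the monic gcd m^2-m+13.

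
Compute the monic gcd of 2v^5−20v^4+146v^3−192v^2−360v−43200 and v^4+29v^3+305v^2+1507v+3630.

v^2+7v+30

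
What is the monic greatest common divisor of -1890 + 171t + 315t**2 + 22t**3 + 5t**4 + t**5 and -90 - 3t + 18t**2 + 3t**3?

-6 + t + t**2

Repeated division with remainder:
  t**5 + 5t**4 + 22t**3 + 315t**2 + 171t - 1890 = ((1/3)t**2 - (1/3)t + 29/3)(3t**3 + 18t**2 - 3t - 90) + (170t**2 + 170t - 1020)
  3t**3 + 18t**2 - 3t - 90 = ((3/170)t + 3/34)(170t**2 + 170t - 1020) + (0)
Last nonzero remainder: 170t**2 + 170t - 1020. Dividing through by 170 gives the monic gcd t**2 + t - 6.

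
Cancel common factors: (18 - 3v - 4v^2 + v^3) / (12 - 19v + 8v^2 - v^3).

Apply the Euclidean algorithm:
  v^3 - 4v^2 - 3v + 18 = (-1)(-v^3 + 8v^2 - 19v + 12) + (4v^2 - 22v + 30)
  -v^3 + 8v^2 - 19v + 12 = (-(1/4)v + 5/8)(4v^2 - 22v + 30) + ((9/4)v - 27/4)
  4v^2 - 22v + 30 = ((16/9)v - 40/9)((9/4)v - 27/4) + (0)
Last nonzero remainder: (9/4)v - 27/4. Dividing through by 9/4 gives the monic gcd v - 3.
Cancel v - 3 from numerator and denominator to get the reduced form.

(6 + v - v^2)/(4 - 5v + v^2)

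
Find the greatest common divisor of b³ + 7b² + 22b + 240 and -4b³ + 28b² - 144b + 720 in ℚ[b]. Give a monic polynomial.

b² - b + 30

Apply the Euclidean algorithm:
  b³ + 7b² + 22b + 240 = (-1/4)(-4b³ + 28b² - 144b + 720) + (14b² - 14b + 420)
  -4b³ + 28b² - 144b + 720 = (-(2/7)b + 12/7)(14b² - 14b + 420) + (0)
Last nonzero remainder: 14b² - 14b + 420. Dividing through by 14 gives the monic gcd b² - b + 30.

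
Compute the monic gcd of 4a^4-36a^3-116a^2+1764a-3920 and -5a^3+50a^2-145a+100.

By polynomial division,
  4a^4-36a^3-116a^2+1764a-3920 = (-(4/5)a-4/5)(-5a^3+50a^2-145a+100) + (-192a^2+1728a-3840)
  -5a^3+50a^2-145a+100 = ((5/192)a-5/192)(-192a^2+1728a-3840) + (0)
Last nonzero remainder: -192a^2+1728a-3840. Dividing through by -192 gives the monic gcd a^2-9a+20.

a^2-9a+20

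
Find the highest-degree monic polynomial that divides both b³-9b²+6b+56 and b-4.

b-4

Apply the Euclidean algorithm:
  b³-9b²+6b+56 = (b²-5b-14)(b-4) + (0)
The last nonzero remainder b-4 is already monic.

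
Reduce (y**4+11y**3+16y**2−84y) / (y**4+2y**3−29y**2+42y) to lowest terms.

(y+6)/(y−3)

Euclidean algorithm in ℚ[y]:
  y**4+11y**3+16y**2−84y = (y**4+2y**3−29y**2+42y) + (9y**3+45y**2−126y)
  y**4+2y**3−29y**2+42y = ((1/9)y−1/3)(9y**3+45y**2−126y) + (0)
Last nonzero remainder: 9y**3+45y**2−126y. Dividing through by 9 gives the monic gcd y**3+5y**2−14y.
Cancel y**3+5y**2−14y from numerator and denominator to get the reduced form.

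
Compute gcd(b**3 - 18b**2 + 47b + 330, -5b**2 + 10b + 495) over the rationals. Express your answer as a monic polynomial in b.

b - 11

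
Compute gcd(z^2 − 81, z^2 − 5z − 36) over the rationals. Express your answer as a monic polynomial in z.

Apply the Euclidean algorithm:
  z^2 − 81 = (z^2 − 5z − 36) + (5z − 45)
  z^2 − 5z − 36 = ((1/5)z + 4/5)(5z − 45) + (0)
Last nonzero remainder: 5z − 45. Dividing through by 5 gives the monic gcd z − 9.

z − 9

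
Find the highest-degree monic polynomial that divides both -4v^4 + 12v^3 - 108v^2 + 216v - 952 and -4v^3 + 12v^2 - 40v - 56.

v^2 - 4v + 14

Apply the Euclidean algorithm:
  -4v^4 + 12v^3 - 108v^2 + 216v - 952 = (v)(-4v^3 + 12v^2 - 40v - 56) + (-68v^2 + 272v - 952)
  -4v^3 + 12v^2 - 40v - 56 = ((1/17)v + 1/17)(-68v^2 + 272v - 952) + (0)
Last nonzero remainder: -68v^2 + 272v - 952. Dividing through by -68 gives the monic gcd v^2 - 4v + 14.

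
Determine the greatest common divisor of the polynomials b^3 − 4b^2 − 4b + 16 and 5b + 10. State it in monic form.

By polynomial division,
  b^3 − 4b^2 − 4b + 16 = ((1/5)b^2 − (6/5)b + 8/5)(5b + 10) + (0)
Last nonzero remainder: 5b + 10. Dividing through by 5 gives the monic gcd b + 2.

b + 2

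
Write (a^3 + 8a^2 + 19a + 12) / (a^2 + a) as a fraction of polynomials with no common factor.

(a^2 + 7a + 12)/(a)

Apply the Euclidean algorithm:
  a^3 + 8a^2 + 19a + 12 = (a + 7)(a^2 + a) + (12a + 12)
  a^2 + a = ((1/12)a)(12a + 12) + (0)
Last nonzero remainder: 12a + 12. Dividing through by 12 gives the monic gcd a + 1.
Cancel a + 1 from numerator and denominator to get the reduced form.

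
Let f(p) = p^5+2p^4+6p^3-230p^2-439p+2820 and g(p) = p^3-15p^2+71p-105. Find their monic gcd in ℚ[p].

p^2-8p+15

By polynomial division,
  p^5+2p^4+6p^3-230p^2-439p+2820 = (p^2+17p+190)(p^3-15p^2+71p-105) + (1518p^2-12144p+22770)
  p^3-15p^2+71p-105 = ((1/1518)p-7/1518)(1518p^2-12144p+22770) + (0)
Last nonzero remainder: 1518p^2-12144p+22770. Dividing through by 1518 gives the monic gcd p^2-8p+15.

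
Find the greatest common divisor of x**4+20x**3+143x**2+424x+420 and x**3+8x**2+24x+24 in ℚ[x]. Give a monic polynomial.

Apply the Euclidean algorithm:
  x**4+20x**3+143x**2+424x+420 = (x+12)(x**3+8x**2+24x+24) + (23x**2+112x+132)
  x**3+8x**2+24x+24 = ((1/23)x+72/529)(23x**2+112x+132) + ((1596/529)x+3192/529)
  23x**2+112x+132 = ((12167/1596)x+5819/266)((1596/529)x+3192/529) + (0)
Last nonzero remainder: (1596/529)x+3192/529. Dividing through by 1596/529 gives the monic gcd x+2.

x+2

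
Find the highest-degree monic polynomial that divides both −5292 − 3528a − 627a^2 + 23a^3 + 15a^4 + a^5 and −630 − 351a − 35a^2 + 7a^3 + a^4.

By polynomial division,
  a^5 + 15a^4 + 23a^3 − 627a^2 − 3528a − 5292 = (a + 8)(a^4 + 7a^3 − 35a^2 − 351a − 630) + (2a^3 + 4a^2 − 90a − 252)
  a^4 + 7a^3 − 35a^2 − 351a − 630 = ((1/2)a + 5/2)(2a^3 + 4a^2 − 90a − 252) + (0)
Last nonzero remainder: 2a^3 + 4a^2 − 90a − 252. Dividing through by 2 gives the monic gcd a^3 + 2a^2 − 45a − 126.

−126 − 45a + 2a^2 + a^3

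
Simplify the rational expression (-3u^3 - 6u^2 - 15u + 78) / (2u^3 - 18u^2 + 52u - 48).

Repeated division with remainder:
  -3u^3 - 6u^2 - 15u + 78 = (-3/2)(2u^3 - 18u^2 + 52u - 48) + (-33u^2 + 63u + 6)
  2u^3 - 18u^2 + 52u - 48 = (-(2/33)u + 52/121)(-33u^2 + 63u + 6) + ((3060/121)u - 6120/121)
  -33u^2 + 63u + 6 = (-(1331/1020)u - 121/1020)((3060/121)u - 6120/121) + (0)
Last nonzero remainder: (3060/121)u - 6120/121. Dividing through by 3060/121 gives the monic gcd u - 2.
Cancel u - 2 from numerator and denominator to get the reduced form.

(-3u^2 - 12u - 39)/(2u^2 - 14u + 24)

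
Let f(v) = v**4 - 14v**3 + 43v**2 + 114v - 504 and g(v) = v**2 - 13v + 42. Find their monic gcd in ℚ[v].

v**2 - 13v + 42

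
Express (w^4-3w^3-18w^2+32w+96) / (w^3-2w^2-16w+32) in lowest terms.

(w^3+w^2-14w-24)/(w^2+2w-8)

By polynomial division,
  w^4-3w^3-18w^2+32w+96 = (w-1)(w^3-2w^2-16w+32) + (-4w^2-16w+128)
  w^3-2w^2-16w+32 = (-(1/4)w+3/2)(-4w^2-16w+128) + (40w-160)
  -4w^2-16w+128 = (-(1/10)w-4/5)(40w-160) + (0)
Last nonzero remainder: 40w-160. Dividing through by 40 gives the monic gcd w-4.
Cancel w-4 from numerator and denominator to get the reduced form.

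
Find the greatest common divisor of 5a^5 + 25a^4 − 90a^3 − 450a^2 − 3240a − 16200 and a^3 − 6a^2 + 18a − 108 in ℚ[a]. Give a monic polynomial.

Euclidean algorithm in ℚ[a]:
  5a^5 + 25a^4 − 90a^3 − 450a^2 − 3240a − 16200 = (5a^2 + 55a + 150)(a^3 − 6a^2 + 18a − 108) + (0)
The last nonzero remainder a^3 − 6a^2 + 18a − 108 is already monic.

a^3 − 6a^2 + 18a − 108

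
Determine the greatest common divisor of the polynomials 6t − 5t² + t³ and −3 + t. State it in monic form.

Repeated division with remainder:
  t³ − 5t² + 6t = (t² − 2t)(t − 3) + (0)
The last nonzero remainder t − 3 is already monic.

−3 + t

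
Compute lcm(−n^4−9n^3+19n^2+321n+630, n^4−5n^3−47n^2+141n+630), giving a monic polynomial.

Euclidean algorithm in ℚ[n]:
  −n^4−9n^3+19n^2+321n+630 = (−1)(n^4−5n^3−47n^2+141n+630) + (−14n^3−28n^2+462n+1260)
  n^4−5n^3−47n^2+141n+630 = (−(1/14)n+1/2)(−14n^3−28n^2+462n+1260) + (0)
Last nonzero remainder: −14n^3−28n^2+462n+1260. Dividing through by −14 gives the monic gcd n^3+2n^2−33n−90.
Then lcm(f, g) = f·g / gcd(f, g); expanding and making the result monic gives the answer.

n^5+2n^4−82n^3−188n^2+1617n+4410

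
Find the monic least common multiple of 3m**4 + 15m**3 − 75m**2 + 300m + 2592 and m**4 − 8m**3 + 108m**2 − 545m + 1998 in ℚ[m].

Repeated division with remainder:
  3m**4 + 15m**3 − 75m**2 + 300m + 2592 = (3)(m**4 − 8m**3 + 108m**2 − 545m + 1998) + (39m**3 − 399m**2 + 1935m − 3402)
  m**4 − 8m**3 + 108m**2 − 545m + 1998 = ((1/39)m + 29/507)(39m**3 − 399m**2 + 1935m − 3402) + ((13724/169)m**2 − (96068/169)m + 370548/169)
  39m**3 − 399m**2 + 1935m − 3402 = ((6591/13724)m − 10647/6862)((13724/169)m**2 − (96068/169)m + 370548/169) + (0)
Last nonzero remainder: (13724/169)m**2 − (96068/169)m + 370548/169. Dividing through by 13724/169 gives the monic gcd m**2 − 7m + 27.
Then lcm(f, g) = f·g / gcd(f, g); expanding and making the result monic gives the answer.

m**6 + 4m**5 + 44m**4 + 495m**3 − 1086m**2 + 6536m + 63936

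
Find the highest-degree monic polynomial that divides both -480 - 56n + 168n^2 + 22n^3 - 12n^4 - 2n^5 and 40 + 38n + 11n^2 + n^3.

40 + 38n + 11n^2 + n^3

Repeated division with remainder:
  -2n^5 - 12n^4 + 22n^3 + 168n^2 - 56n - 480 = (-2n^2 + 10n - 12)(n^3 + 11n^2 + 38n + 40) + (0)
The last nonzero remainder n^3 + 11n^2 + 38n + 40 is already monic.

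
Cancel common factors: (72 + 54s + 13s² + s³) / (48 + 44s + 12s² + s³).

Repeated division with remainder:
  s³ + 13s² + 54s + 72 = (s³ + 12s² + 44s + 48) + (s² + 10s + 24)
  s³ + 12s² + 44s + 48 = (s + 2)(s² + 10s + 24) + (0)
The last nonzero remainder s² + 10s + 24 is already monic.
Cancel s² + 10s + 24 from numerator and denominator to get the reduced form.

(3 + s)/(2 + s)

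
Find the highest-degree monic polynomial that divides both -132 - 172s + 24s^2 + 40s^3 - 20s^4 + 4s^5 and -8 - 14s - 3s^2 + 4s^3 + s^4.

1 + 2s + s^2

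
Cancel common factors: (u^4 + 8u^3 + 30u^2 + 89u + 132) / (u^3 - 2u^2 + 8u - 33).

By polynomial division,
  u^4 + 8u^3 + 30u^2 + 89u + 132 = (u + 10)(u^3 - 2u^2 + 8u - 33) + (42u^2 + 42u + 462)
  u^3 - 2u^2 + 8u - 33 = ((1/42)u - 1/14)(42u^2 + 42u + 462) + (0)
Last nonzero remainder: 42u^2 + 42u + 462. Dividing through by 42 gives the monic gcd u^2 + u + 11.
Cancel u^2 + u + 11 from numerator and denominator to get the reduced form.

(u^2 + 7u + 12)/(u - 3)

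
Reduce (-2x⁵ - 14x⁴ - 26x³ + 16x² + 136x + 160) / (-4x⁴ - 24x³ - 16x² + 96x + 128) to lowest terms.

Euclidean algorithm in ℚ[x]:
  -2x⁵ - 14x⁴ - 26x³ + 16x² + 136x + 160 = ((1/2)x + 1/2)(-4x⁴ - 24x³ - 16x² + 96x + 128) + (-6x³ - 24x² + 24x + 96)
  -4x⁴ - 24x³ - 16x² + 96x + 128 = ((2/3)x + 4/3)(-6x³ - 24x² + 24x + 96) + (0)
Last nonzero remainder: -6x³ - 24x² + 24x + 96. Dividing through by -6 gives the monic gcd x³ + 4x² - 4x - 16.
Cancel x³ + 4x² - 4x - 16 from numerator and denominator to get the reduced form.

(x² + 3x + 5)/(2x + 4)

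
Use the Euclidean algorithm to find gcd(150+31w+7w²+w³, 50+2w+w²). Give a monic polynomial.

Repeated division with remainder:
  w³+7w²+31w+150 = (w+5)(w²+2w+50) + (−29w−100)
  w²+2w+50 = (−(1/29)w+42/841)(−29w−100) + (46250/841)
  −29w−100 = (−(24389/46250)w−1682/925)(46250/841) + (0)
The last nonzero remainder is the constant 46250/841, so the polynomials are coprime and gcd = 1.

1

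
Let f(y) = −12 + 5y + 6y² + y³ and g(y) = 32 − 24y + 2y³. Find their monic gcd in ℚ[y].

4 + y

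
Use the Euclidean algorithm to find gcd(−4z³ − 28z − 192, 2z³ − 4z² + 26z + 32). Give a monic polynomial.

Euclidean algorithm in ℚ[z]:
  −4z³ − 28z − 192 = (−2)(2z³ − 4z² + 26z + 32) + (−8z² + 24z − 128)
  2z³ − 4z² + 26z + 32 = (−(1/4)z − 1/4)(−8z² + 24z − 128) + (0)
Last nonzero remainder: −8z² + 24z − 128. Dividing through by −8 gives the monic gcd z² − 3z + 16.

z² − 3z + 16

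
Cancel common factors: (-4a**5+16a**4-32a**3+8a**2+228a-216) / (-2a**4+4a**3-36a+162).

(2a**2+2a-4)/(a+3)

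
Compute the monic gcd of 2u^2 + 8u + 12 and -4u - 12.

Apply the Euclidean algorithm:
  2u^2 + 8u + 12 = (-(1/2)u - 1/2)(-4u - 12) + (6)
  -4u - 12 = (-(2/3)u - 2)(6) + (0)
The last nonzero remainder is the constant 6, so the polynomials are coprime and gcd = 1.

1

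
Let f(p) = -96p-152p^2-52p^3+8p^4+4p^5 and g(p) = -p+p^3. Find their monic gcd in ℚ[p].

Apply the Euclidean algorithm:
  4p^5+8p^4-52p^3-152p^2-96p = (4p^2+8p-48)(p^3-p) + (-144p^2-144p)
  p^3-p = (-(1/144)p+1/144)(-144p^2-144p) + (0)
Last nonzero remainder: -144p^2-144p. Dividing through by -144 gives the monic gcd p^2+p.

p+p^2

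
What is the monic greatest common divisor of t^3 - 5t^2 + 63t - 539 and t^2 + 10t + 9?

1

Apply the Euclidean algorithm:
  t^3 - 5t^2 + 63t - 539 = (t - 15)(t^2 + 10t + 9) + (204t - 404)
  t^2 + 10t + 9 = ((1/204)t + 611/10404)(204t - 404) + (85120/2601)
  204t - 404 = ((132651/21280)t - 262701/21280)(85120/2601) + (0)
The last nonzero remainder is the constant 85120/2601, so the polynomials are coprime and gcd = 1.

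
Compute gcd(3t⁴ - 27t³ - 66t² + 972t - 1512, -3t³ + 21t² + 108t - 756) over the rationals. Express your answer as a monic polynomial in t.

Euclidean algorithm in ℚ[t]:
  3t⁴ - 27t³ - 66t² + 972t - 1512 = (-t + 2)(-3t³ + 21t² + 108t - 756) + (0)
Last nonzero remainder: -3t³ + 21t² + 108t - 756. Dividing through by -3 gives the monic gcd t³ - 7t² - 36t + 252.

t³ - 7t² - 36t + 252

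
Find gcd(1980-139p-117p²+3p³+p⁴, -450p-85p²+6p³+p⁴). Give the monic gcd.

-45-4p+p²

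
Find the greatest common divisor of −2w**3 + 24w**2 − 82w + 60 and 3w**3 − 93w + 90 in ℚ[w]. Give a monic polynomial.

Repeated division with remainder:
  −2w**3 + 24w**2 − 82w + 60 = (−2/3)(3w**3 − 93w + 90) + (24w**2 − 144w + 120)
  3w**3 − 93w + 90 = ((1/8)w + 3/4)(24w**2 − 144w + 120) + (0)
Last nonzero remainder: 24w**2 − 144w + 120. Dividing through by 24 gives the monic gcd w**2 − 6w + 5.

w**2 − 6w + 5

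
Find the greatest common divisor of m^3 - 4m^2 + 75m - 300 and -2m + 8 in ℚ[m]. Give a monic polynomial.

m - 4

Apply the Euclidean algorithm:
  m^3 - 4m^2 + 75m - 300 = (-(1/2)m^2 - 75/2)(-2m + 8) + (0)
Last nonzero remainder: -2m + 8. Dividing through by -2 gives the monic gcd m - 4.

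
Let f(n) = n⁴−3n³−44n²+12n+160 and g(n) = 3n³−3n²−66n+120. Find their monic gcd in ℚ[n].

n²+3n−10

Euclidean algorithm in ℚ[n]:
  n⁴−3n³−44n²+12n+160 = ((1/3)n−2/3)(3n³−3n²−66n+120) + (−24n²−72n+240)
  3n³−3n²−66n+120 = (−(1/8)n+1/2)(−24n²−72n+240) + (0)
Last nonzero remainder: −24n²−72n+240. Dividing through by −24 gives the monic gcd n²+3n−10.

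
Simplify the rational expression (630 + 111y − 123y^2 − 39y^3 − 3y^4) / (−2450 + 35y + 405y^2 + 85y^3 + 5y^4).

(−9 − 3y)/(35 + 5y)

By polynomial division,
  −3y^4 − 39y^3 − 123y^2 + 111y + 630 = (−3/5)(5y^4 + 85y^3 + 405y^2 + 35y − 2450) + (12y^3 + 120y^2 + 132y − 840)
  5y^4 + 85y^3 + 405y^2 + 35y − 2450 = ((5/12)y + 35/12)(12y^3 + 120y^2 + 132y − 840) + (0)
Last nonzero remainder: 12y^3 + 120y^2 + 132y − 840. Dividing through by 12 gives the monic gcd y^3 + 10y^2 + 11y − 70.
Cancel y^3 + 10y^2 + 11y − 70 from numerator and denominator to get the reduced form.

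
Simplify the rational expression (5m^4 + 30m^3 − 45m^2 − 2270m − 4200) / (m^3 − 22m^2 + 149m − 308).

(5m^3 + 65m^2 + 410m + 600)/(m^2 − 15m + 44)

Euclidean algorithm in ℚ[m]:
  5m^4 + 30m^3 − 45m^2 − 2270m − 4200 = (5m + 140)(m^3 − 22m^2 + 149m − 308) + (2290m^2 − 21590m + 38920)
  m^3 − 22m^2 + 149m − 308 = ((1/2290)m − 2879/524410)(2290m^2 − 21590m + 38920) + ((706680/52441)m − 4946760/52441)
  2290m^2 − 21590m + 38920 = ((12008989/70668)m − 7289299/17667)((706680/52441)m − 4946760/52441) + (0)
Last nonzero remainder: (706680/52441)m − 4946760/52441. Dividing through by 706680/52441 gives the monic gcd m − 7.
Cancel m − 7 from numerator and denominator to get the reduced form.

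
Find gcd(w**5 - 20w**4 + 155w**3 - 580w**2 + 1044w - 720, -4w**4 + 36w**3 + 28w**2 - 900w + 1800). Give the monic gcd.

w**3 - 14w**2 + 63w - 90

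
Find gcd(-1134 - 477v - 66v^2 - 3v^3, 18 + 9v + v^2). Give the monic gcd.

6 + v

Apply the Euclidean algorithm:
  -3v^3 - 66v^2 - 477v - 1134 = (-3v - 39)(v^2 + 9v + 18) + (-72v - 432)
  v^2 + 9v + 18 = (-(1/72)v - 1/24)(-72v - 432) + (0)
Last nonzero remainder: -72v - 432. Dividing through by -72 gives the monic gcd v + 6.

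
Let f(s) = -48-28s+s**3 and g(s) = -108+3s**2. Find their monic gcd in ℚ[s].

By polynomial division,
  s**3-28s-48 = ((1/3)s)(3s**2-108) + (8s-48)
  3s**2-108 = ((3/8)s+9/4)(8s-48) + (0)
Last nonzero remainder: 8s-48. Dividing through by 8 gives the monic gcd s-6.

-6+s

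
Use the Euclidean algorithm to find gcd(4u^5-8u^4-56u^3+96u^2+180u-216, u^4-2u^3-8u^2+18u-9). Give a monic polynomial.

By polynomial division,
  4u^5-8u^4-56u^3+96u^2+180u-216 = (4u)(u^4-2u^3-8u^2+18u-9) + (-24u^3+24u^2+216u-216)
  u^4-2u^3-8u^2+18u-9 = (-(1/24)u+1/24)(-24u^3+24u^2+216u-216) + (0)
Last nonzero remainder: -24u^3+24u^2+216u-216. Dividing through by -24 gives the monic gcd u^3-u^2-9u+9.

u^3-u^2-9u+9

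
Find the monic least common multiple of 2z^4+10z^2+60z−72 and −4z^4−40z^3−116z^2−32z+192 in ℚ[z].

z^6+8z^5+21z^4+70z^3+284z^2+192z−576

Euclidean algorithm in ℚ[z]:
  2z^4+10z^2+60z−72 = (−1/2)(−4z^4−40z^3−116z^2−32z+192) + (−20z^3−48z^2+44z+24)
  −4z^4−40z^3−116z^2−32z+192 = ((1/5)z+38/25)(−20z^3−48z^2+44z+24) + (−(1296/25)z^2−(2592/25)z+3888/25)
  −20z^3−48z^2+44z+24 = ((125/324)z+25/162)(−(1296/25)z^2−(2592/25)z+3888/25) + (0)
Last nonzero remainder: −(1296/25)z^2−(2592/25)z+3888/25. Dividing through by −1296/25 gives the monic gcd z^2+2z−3.
Then lcm(f, g) = f·g / gcd(f, g); expanding and making the result monic gives the answer.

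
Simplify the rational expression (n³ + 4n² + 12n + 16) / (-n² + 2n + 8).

By polynomial division,
  n³ + 4n² + 12n + 16 = (-n - 6)(-n² + 2n + 8) + (32n + 64)
  -n² + 2n + 8 = (-(1/32)n + 1/8)(32n + 64) + (0)
Last nonzero remainder: 32n + 64. Dividing through by 32 gives the monic gcd n + 2.
Cancel n + 2 from numerator and denominator to get the reduced form.

(-n² - 2n - 8)/(n - 4)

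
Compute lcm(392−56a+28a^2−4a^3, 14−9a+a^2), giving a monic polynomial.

By polynomial division,
  −4a^3+28a^2−56a+392 = (−4a−8)(a^2−9a+14) + (−72a+504)
  a^2−9a+14 = (−(1/72)a+1/36)(−72a+504) + (0)
Last nonzero remainder: −72a+504. Dividing through by −72 gives the monic gcd a−7.
Then lcm(f, g) = f·g / gcd(f, g); expanding and making the result monic gives the answer.

196−126a+28a^2−9a^3+a^4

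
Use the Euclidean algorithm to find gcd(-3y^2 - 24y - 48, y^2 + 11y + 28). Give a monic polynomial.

y + 4

Apply the Euclidean algorithm:
  -3y^2 - 24y - 48 = (-3)(y^2 + 11y + 28) + (9y + 36)
  y^2 + 11y + 28 = ((1/9)y + 7/9)(9y + 36) + (0)
Last nonzero remainder: 9y + 36. Dividing through by 9 gives the monic gcd y + 4.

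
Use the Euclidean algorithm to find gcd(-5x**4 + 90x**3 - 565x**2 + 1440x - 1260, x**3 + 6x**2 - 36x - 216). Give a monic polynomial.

x - 6

Euclidean algorithm in ℚ[x]:
  -5x**4 + 90x**3 - 565x**2 + 1440x - 1260 = (-5x + 120)(x**3 + 6x**2 - 36x - 216) + (-1465x**2 + 4680x + 24660)
  x**3 + 6x**2 - 36x - 216 = (-(1/1465)x - 2694/429245)(-1465x**2 + 4680x + 24660) + ((876096/85849)x - 5256576/85849)
  -1465x**2 + 4680x + 24660 = (-(125768785/876096)x - 58806565/146016)((876096/85849)x - 5256576/85849) + (0)
Last nonzero remainder: (876096/85849)x - 5256576/85849. Dividing through by 876096/85849 gives the monic gcd x - 6.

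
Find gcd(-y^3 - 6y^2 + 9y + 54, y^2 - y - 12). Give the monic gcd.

y + 3

By polynomial division,
  -y^3 - 6y^2 + 9y + 54 = (-y - 7)(y^2 - y - 12) + (-10y - 30)
  y^2 - y - 12 = (-(1/10)y + 2/5)(-10y - 30) + (0)
Last nonzero remainder: -10y - 30. Dividing through by -10 gives the monic gcd y + 3.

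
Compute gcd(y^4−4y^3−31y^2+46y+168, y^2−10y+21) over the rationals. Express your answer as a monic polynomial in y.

y^2−10y+21

Repeated division with remainder:
  y^4−4y^3−31y^2+46y+168 = (y^2+6y+8)(y^2−10y+21) + (0)
The last nonzero remainder y^2−10y+21 is already monic.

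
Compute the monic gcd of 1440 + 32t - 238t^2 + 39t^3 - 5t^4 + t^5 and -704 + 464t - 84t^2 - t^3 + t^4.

Repeated division with remainder:
  t^5 - 5t^4 + 39t^3 - 238t^2 + 32t + 1440 = (t - 4)(t^4 - t^3 - 84t^2 + 464t - 704) + (119t^3 - 1038t^2 + 2592t - 1376)
  t^4 - t^3 - 84t^2 + 464t - 704 = ((1/119)t + 919/14161)(119t^3 - 1038t^2 + 2592t - 1376) + (-(544050/14161)t^2 + (4352400/14161)t - 8704800/14161)
  119t^3 - 1038t^2 + 2592t - 1376 = (-(1685159/544050)t + 608923/272025)(-(544050/14161)t^2 + (4352400/14161)t - 8704800/14161) + (0)
Last nonzero remainder: -(544050/14161)t^2 + (4352400/14161)t - 8704800/14161. Dividing through by -544050/14161 gives the monic gcd t^2 - 8t + 16.

16 - 8t + t^2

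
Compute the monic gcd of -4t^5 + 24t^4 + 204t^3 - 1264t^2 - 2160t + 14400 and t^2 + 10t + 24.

t^2 + 10t + 24

By polynomial division,
  -4t^5 + 24t^4 + 204t^3 - 1264t^2 - 2160t + 14400 = (-4t^3 + 64t^2 - 340t + 600)(t^2 + 10t + 24) + (0)
The last nonzero remainder t^2 + 10t + 24 is already monic.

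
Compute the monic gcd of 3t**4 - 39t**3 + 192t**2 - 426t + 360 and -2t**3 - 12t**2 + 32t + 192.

By polynomial division,
  3t**4 - 39t**3 + 192t**2 - 426t + 360 = (-(3/2)t + 57/2)(-2t**3 - 12t**2 + 32t + 192) + (582t**2 - 1050t - 5112)
  -2t**3 - 12t**2 + 32t + 192 = (-(1/291)t - 757/28227)(582t**2 - 1050t - 5112) + (-(129150/9409)t + 516600/9409)
  582t**2 - 1050t - 5112 = (-(912673/21525)t - 668039/7175)(-(129150/9409)t + 516600/9409) + (0)
Last nonzero remainder: -(129150/9409)t + 516600/9409. Dividing through by -129150/9409 gives the monic gcd t - 4.

t - 4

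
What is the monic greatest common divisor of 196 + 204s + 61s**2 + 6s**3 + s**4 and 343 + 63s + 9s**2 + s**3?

49 + 2s + s**2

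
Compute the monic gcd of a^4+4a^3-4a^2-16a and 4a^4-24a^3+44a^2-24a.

a^2-2a

Repeated division with remainder:
  a^4+4a^3-4a^2-16a = (1/4)(4a^4-24a^3+44a^2-24a) + (10a^3-15a^2-10a)
  4a^4-24a^3+44a^2-24a = ((2/5)a-9/5)(10a^3-15a^2-10a) + (21a^2-42a)
  10a^3-15a^2-10a = ((10/21)a+5/21)(21a^2-42a) + (0)
Last nonzero remainder: 21a^2-42a. Dividing through by 21 gives the monic gcd a^2-2a.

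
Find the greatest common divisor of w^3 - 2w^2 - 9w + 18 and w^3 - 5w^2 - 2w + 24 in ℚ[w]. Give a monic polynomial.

Repeated division with remainder:
  w^3 - 2w^2 - 9w + 18 = (w^3 - 5w^2 - 2w + 24) + (3w^2 - 7w - 6)
  w^3 - 5w^2 - 2w + 24 = ((1/3)w - 8/9)(3w^2 - 7w - 6) + (-(56/9)w + 56/3)
  3w^2 - 7w - 6 = (-(27/56)w - 9/28)(-(56/9)w + 56/3) + (0)
Last nonzero remainder: -(56/9)w + 56/3. Dividing through by -56/9 gives the monic gcd w - 3.

w - 3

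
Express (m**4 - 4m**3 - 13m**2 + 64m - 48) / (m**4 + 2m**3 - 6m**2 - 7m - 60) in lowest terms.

(m**2 - 5m + 4)/(m**2 + m + 5)

Apply the Euclidean algorithm:
  m**4 - 4m**3 - 13m**2 + 64m - 48 = (m**4 + 2m**3 - 6m**2 - 7m - 60) + (-6m**3 - 7m**2 + 71m + 12)
  m**4 + 2m**3 - 6m**2 - 7m - 60 = (-(1/6)m - 5/36)(-6m**3 - 7m**2 + 71m + 12) + ((175/36)m**2 + (175/36)m - 175/3)
  -6m**3 - 7m**2 + 71m + 12 = (-(216/175)m - 36/175)((175/36)m**2 + (175/36)m - 175/3) + (0)
Last nonzero remainder: (175/36)m**2 + (175/36)m - 175/3. Dividing through by 175/36 gives the monic gcd m**2 + m - 12.
Cancel m**2 + m - 12 from numerator and denominator to get the reduced form.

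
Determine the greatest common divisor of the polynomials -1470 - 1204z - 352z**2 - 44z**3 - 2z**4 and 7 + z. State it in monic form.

7 + z

Apply the Euclidean algorithm:
  -2z**4 - 44z**3 - 352z**2 - 1204z - 1470 = (-2z**3 - 30z**2 - 142z - 210)(z + 7) + (0)
The last nonzero remainder z + 7 is already monic.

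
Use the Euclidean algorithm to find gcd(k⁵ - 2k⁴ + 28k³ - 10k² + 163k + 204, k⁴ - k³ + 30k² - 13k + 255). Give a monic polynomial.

k² - 2k + 17

Apply the Euclidean algorithm:
  k⁵ - 2k⁴ + 28k³ - 10k² + 163k + 204 = (k - 1)(k⁴ - k³ + 30k² - 13k + 255) + (-3k³ + 33k² - 105k + 459)
  k⁴ - k³ + 30k² - 13k + 255 = (-(1/3)k - 10/3)(-3k³ + 33k² - 105k + 459) + (105k² - 210k + 1785)
  -3k³ + 33k² - 105k + 459 = (-(1/35)k + 9/35)(105k² - 210k + 1785) + (0)
Last nonzero remainder: 105k² - 210k + 1785. Dividing through by 105 gives the monic gcd k² - 2k + 17.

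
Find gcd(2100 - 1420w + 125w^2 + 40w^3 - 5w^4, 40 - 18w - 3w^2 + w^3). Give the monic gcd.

10 - 7w + w^2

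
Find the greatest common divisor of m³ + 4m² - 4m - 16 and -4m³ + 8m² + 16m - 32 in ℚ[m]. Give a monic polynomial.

Apply the Euclidean algorithm:
  m³ + 4m² - 4m - 16 = (-1/4)(-4m³ + 8m² + 16m - 32) + (6m² - 24)
  -4m³ + 8m² + 16m - 32 = (-(2/3)m + 4/3)(6m² - 24) + (0)
Last nonzero remainder: 6m² - 24. Dividing through by 6 gives the monic gcd m² - 4.

m² - 4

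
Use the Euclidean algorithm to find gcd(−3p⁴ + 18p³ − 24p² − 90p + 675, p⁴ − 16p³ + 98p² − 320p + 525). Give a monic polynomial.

Repeated division with remainder:
  −3p⁴ + 18p³ − 24p² − 90p + 675 = (−3)(p⁴ − 16p³ + 98p² − 320p + 525) + (−30p³ + 270p² − 1050p + 2250)
  p⁴ − 16p³ + 98p² − 320p + 525 = (−(1/30)p + 7/30)(−30p³ + 270p² − 1050p + 2250) + (0)
Last nonzero remainder: −30p³ + 270p² − 1050p + 2250. Dividing through by −30 gives the monic gcd p³ − 9p² + 35p − 75.

p³ − 9p² + 35p − 75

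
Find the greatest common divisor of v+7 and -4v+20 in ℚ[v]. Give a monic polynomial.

1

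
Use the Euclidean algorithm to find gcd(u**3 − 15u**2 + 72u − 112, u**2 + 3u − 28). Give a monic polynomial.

u − 4

Apply the Euclidean algorithm:
  u**3 − 15u**2 + 72u − 112 = (u − 18)(u**2 + 3u − 28) + (154u − 616)
  u**2 + 3u − 28 = ((1/154)u + 1/22)(154u − 616) + (0)
Last nonzero remainder: 154u − 616. Dividing through by 154 gives the monic gcd u − 4.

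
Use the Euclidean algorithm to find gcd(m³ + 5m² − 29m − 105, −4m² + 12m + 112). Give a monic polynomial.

1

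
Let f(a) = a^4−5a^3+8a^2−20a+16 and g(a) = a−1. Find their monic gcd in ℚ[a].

Repeated division with remainder:
  a^4−5a^3+8a^2−20a+16 = (a^3−4a^2+4a−16)(a−1) + (0)
The last nonzero remainder a−1 is already monic.

a−1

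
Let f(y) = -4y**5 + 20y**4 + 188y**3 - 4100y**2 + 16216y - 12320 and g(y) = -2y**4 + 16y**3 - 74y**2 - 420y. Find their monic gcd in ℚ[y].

Apply the Euclidean algorithm:
  -4y**5 + 20y**4 + 188y**3 - 4100y**2 + 16216y - 12320 = (2y + 6)(-2y**4 + 16y**3 - 74y**2 - 420y) + (240y**3 - 2816y**2 + 18736y - 12320)
  -2y**4 + 16y**3 - 74y**2 - 420y = (-(1/120)y - 7/225)(240y**3 - 2816y**2 + 18736y - 12320) + (-(1232/225)y**2 + (13552/225)y - 17248/45)
  240y**3 - 2816y**2 + 18736y - 12320 = (-(3375/77)y + 225/7)(-(1232/225)y**2 + (13552/225)y - 17248/45) + (0)
Last nonzero remainder: -(1232/225)y**2 + (13552/225)y - 17248/45. Dividing through by -1232/225 gives the monic gcd y**2 - 11y + 70.

y**2 - 11y + 70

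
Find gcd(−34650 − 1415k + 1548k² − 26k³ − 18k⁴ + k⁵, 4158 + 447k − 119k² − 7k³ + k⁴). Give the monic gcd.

693 − 41k − 13k² + k³

By polynomial division,
  k⁵ − 18k⁴ − 26k³ + 1548k² − 1415k − 34650 = (k − 11)(k⁴ − 7k³ − 119k² + 447k + 4158) + (16k³ − 208k² − 656k + 11088)
  k⁴ − 7k³ − 119k² + 447k + 4158 = ((1/16)k + 3/8)(16k³ − 208k² − 656k + 11088) + (0)
Last nonzero remainder: 16k³ − 208k² − 656k + 11088. Dividing through by 16 gives the monic gcd k³ − 13k² − 41k + 693.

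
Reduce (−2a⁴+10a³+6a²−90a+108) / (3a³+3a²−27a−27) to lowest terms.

Repeated division with remainder:
  −2a⁴+10a³+6a²−90a+108 = (−(2/3)a+4)(3a³+3a²−27a−27) + (−24a²+216)
  3a³+3a²−27a−27 = (−(1/8)a−1/8)(−24a²+216) + (0)
Last nonzero remainder: −24a²+216. Dividing through by −24 gives the monic gcd a²−9.
Cancel a²−9 from numerator and denominator to get the reduced form.

(−2a²+10a−12)/(3a+3)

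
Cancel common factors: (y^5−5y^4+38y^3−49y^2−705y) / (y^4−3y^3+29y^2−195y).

(y^3+38y+141)/(y^2+2y+39)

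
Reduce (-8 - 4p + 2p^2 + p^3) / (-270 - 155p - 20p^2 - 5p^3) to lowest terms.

(4 - p^2)/(135 + 10p + 5p^2)

By polynomial division,
  p^3 + 2p^2 - 4p - 8 = (-1/5)(-5p^3 - 20p^2 - 155p - 270) + (-2p^2 - 35p - 62)
  -5p^3 - 20p^2 - 155p - 270 = ((5/2)p - 135/4)(-2p^2 - 35p - 62) + (-(4725/4)p - 4725/2)
  -2p^2 - 35p - 62 = ((8/4725)p + 124/4725)(-(4725/4)p - 4725/2) + (0)
Last nonzero remainder: -(4725/4)p - 4725/2. Dividing through by -4725/4 gives the monic gcd p + 2.
Cancel p + 2 from numerator and denominator to get the reduced form.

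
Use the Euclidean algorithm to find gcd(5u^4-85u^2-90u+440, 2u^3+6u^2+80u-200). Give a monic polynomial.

Repeated division with remainder:
  5u^4-85u^2-90u+440 = ((5/2)u-15/2)(2u^3+6u^2+80u-200) + (-240u^2+1010u-1060)
  2u^3+6u^2+80u-200 = (-(1/120)u-173/2880)(-240u^2+1010u-1060) + ((37969/288)u-37969/144)
  -240u^2+1010u-1060 = (-(69120/37969)u+152640/37969)((37969/288)u-37969/144) + (0)
Last nonzero remainder: (37969/288)u-37969/144. Dividing through by 37969/288 gives the monic gcd u-2.

u-2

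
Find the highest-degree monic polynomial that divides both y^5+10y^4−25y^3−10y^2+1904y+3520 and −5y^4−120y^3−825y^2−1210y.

By polynomial division,
  y^5+10y^4−25y^3−10y^2+1904y+3520 = (−(1/5)y+14/5)(−5y^4−120y^3−825y^2−1210y) + (146y^3+2058y^2+5292y+3520)
  −5y^4−120y^3−825y^2−1210y = (−(5/146)y−3615/10658)(146y^3+2058y^2+5292y+3520) + ((289200/5329)y^2+(3759600/5329)y+6362400/5329)
  146y^3+2058y^2+5292y+3520 = ((389017/144600)y+10658/3615)((289200/5329)y^2+(3759600/5329)y+6362400/5329) + (0)
Last nonzero remainder: (289200/5329)y^2+(3759600/5329)y+6362400/5329. Dividing through by 289200/5329 gives the monic gcd y^2+13y+22.

y^2+13y+22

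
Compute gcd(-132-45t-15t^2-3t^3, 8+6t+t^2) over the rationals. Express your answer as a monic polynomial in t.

By polynomial division,
  -3t^3-15t^2-45t-132 = (-3t+3)(t^2+6t+8) + (-39t-156)
  t^2+6t+8 = (-(1/39)t-2/39)(-39t-156) + (0)
Last nonzero remainder: -39t-156. Dividing through by -39 gives the monic gcd t+4.

4+t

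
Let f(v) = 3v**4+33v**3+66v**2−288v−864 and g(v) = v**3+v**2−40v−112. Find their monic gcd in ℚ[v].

Euclidean algorithm in ℚ[v]:
  3v**4+33v**3+66v**2−288v−864 = (3v+30)(v**3+v**2−40v−112) + (156v**2+1248v+2496)
  v**3+v**2−40v−112 = ((1/156)v−7/156)(156v**2+1248v+2496) + (0)
Last nonzero remainder: 156v**2+1248v+2496. Dividing through by 156 gives the monic gcd v**2+8v+16.

v**2+8v+16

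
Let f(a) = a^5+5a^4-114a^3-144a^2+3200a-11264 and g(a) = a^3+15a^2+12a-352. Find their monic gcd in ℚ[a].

a^2+19a+88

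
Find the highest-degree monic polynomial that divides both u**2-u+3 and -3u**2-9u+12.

Apply the Euclidean algorithm:
  u**2-u+3 = (-1/3)(-3u**2-9u+12) + (-4u+7)
  -3u**2-9u+12 = ((3/4)u+57/16)(-4u+7) + (-207/16)
  -4u+7 = ((64/207)u-112/207)(-207/16) + (0)
The last nonzero remainder is the constant -207/16, so the polynomials are coprime and gcd = 1.

1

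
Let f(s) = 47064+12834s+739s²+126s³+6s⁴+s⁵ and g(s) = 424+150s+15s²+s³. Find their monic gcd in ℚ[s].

424+150s+15s²+s³

By polynomial division,
  s⁵+6s⁴+126s³+739s²+12834s+47064 = (s²-9s+111)(s³+15s²+150s+424) + (0)
The last nonzero remainder s³+15s²+150s+424 is already monic.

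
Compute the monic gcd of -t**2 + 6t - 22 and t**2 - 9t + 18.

Euclidean algorithm in ℚ[t]:
  -t**2 + 6t - 22 = (-1)(t**2 - 9t + 18) + (-3t - 4)
  t**2 - 9t + 18 = (-(1/3)t + 31/9)(-3t - 4) + (286/9)
  -3t - 4 = (-(27/286)t - 18/143)(286/9) + (0)
The last nonzero remainder is the constant 286/9, so the polynomials are coprime and gcd = 1.

1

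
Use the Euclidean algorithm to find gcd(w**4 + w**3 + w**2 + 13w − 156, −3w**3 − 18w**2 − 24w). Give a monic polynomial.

Repeated division with remainder:
  w**4 + w**3 + w**2 + 13w − 156 = (−(1/3)w + 5/3)(−3w**3 − 18w**2 − 24w) + (23w**2 + 53w − 156)
  −3w**3 − 18w**2 − 24w = (−(3/23)w − 255/529)(23w**2 + 53w − 156) + (−(9945/529)w − 39780/529)
  23w**2 + 53w − 156 = (−(12167/9945)w + 529/255)(−(9945/529)w − 39780/529) + (0)
Last nonzero remainder: −(9945/529)w − 39780/529. Dividing through by −9945/529 gives the monic gcd w + 4.

w + 4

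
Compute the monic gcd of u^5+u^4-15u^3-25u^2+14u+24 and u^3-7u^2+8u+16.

u^2-3u-4

Euclidean algorithm in ℚ[u]:
  u^5+u^4-15u^3-25u^2+14u+24 = (u^2+8u+33)(u^3-7u^2+8u+16) + (126u^2-378u-504)
  u^3-7u^2+8u+16 = ((1/126)u-2/63)(126u^2-378u-504) + (0)
Last nonzero remainder: 126u^2-378u-504. Dividing through by 126 gives the monic gcd u^2-3u-4.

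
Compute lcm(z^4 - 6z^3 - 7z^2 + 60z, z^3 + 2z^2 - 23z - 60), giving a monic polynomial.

z^5 - 2z^4 - 31z^3 + 32z^2 + 240z

Repeated division with remainder:
  z^4 - 6z^3 - 7z^2 + 60z = (z - 8)(z^3 + 2z^2 - 23z - 60) + (32z^2 - 64z - 480)
  z^3 + 2z^2 - 23z - 60 = ((1/32)z + 1/8)(32z^2 - 64z - 480) + (0)
Last nonzero remainder: 32z^2 - 64z - 480. Dividing through by 32 gives the monic gcd z^2 - 2z - 15.
Then lcm(f, g) = f·g / gcd(f, g); expanding and making the result monic gives the answer.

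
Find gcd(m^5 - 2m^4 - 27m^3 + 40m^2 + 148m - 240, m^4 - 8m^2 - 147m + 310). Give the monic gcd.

m^2 - 7m + 10

Euclidean algorithm in ℚ[m]:
  m^5 - 2m^4 - 27m^3 + 40m^2 + 148m - 240 = (m - 2)(m^4 - 8m^2 - 147m + 310) + (-19m^3 + 171m^2 - 456m + 380)
  m^4 - 8m^2 - 147m + 310 = (-(1/19)m - 9/19)(-19m^3 + 171m^2 - 456m + 380) + (49m^2 - 343m + 490)
  -19m^3 + 171m^2 - 456m + 380 = (-(19/49)m + 38/49)(49m^2 - 343m + 490) + (0)
Last nonzero remainder: 49m^2 - 343m + 490. Dividing through by 49 gives the monic gcd m^2 - 7m + 10.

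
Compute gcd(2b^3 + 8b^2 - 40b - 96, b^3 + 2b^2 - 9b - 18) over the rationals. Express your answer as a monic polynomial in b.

b + 2

By polynomial division,
  2b^3 + 8b^2 - 40b - 96 = (2)(b^3 + 2b^2 - 9b - 18) + (4b^2 - 22b - 60)
  b^3 + 2b^2 - 9b - 18 = ((1/4)b + 15/8)(4b^2 - 22b - 60) + ((189/4)b + 189/2)
  4b^2 - 22b - 60 = ((16/189)b - 40/63)((189/4)b + 189/2) + (0)
Last nonzero remainder: (189/4)b + 189/2. Dividing through by 189/4 gives the monic gcd b + 2.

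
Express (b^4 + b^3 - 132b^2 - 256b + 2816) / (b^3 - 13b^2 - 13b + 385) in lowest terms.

(b^3 + 12b^2 - 256)/(b^2 - 2b - 35)

Apply the Euclidean algorithm:
  b^4 + b^3 - 132b^2 - 256b + 2816 = (b + 14)(b^3 - 13b^2 - 13b + 385) + (63b^2 - 459b - 2574)
  b^3 - 13b^2 - 13b + 385 = ((1/63)b - 40/441)(63b^2 - 459b - 2574) + (-(675/49)b + 7425/49)
  63b^2 - 459b - 2574 = (-(343/75)b - 1274/75)(-(675/49)b + 7425/49) + (0)
Last nonzero remainder: -(675/49)b + 7425/49. Dividing through by -675/49 gives the monic gcd b - 11.
Cancel b - 11 from numerator and denominator to get the reduced form.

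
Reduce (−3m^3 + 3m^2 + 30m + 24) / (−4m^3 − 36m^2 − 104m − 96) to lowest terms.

(3m^2 − 9m − 12)/(4m^2 + 28m + 48)

By polynomial division,
  −3m^3 + 3m^2 + 30m + 24 = (3/4)(−4m^3 − 36m^2 − 104m − 96) + (30m^2 + 108m + 96)
  −4m^3 − 36m^2 − 104m − 96 = (−(2/15)m − 18/25)(30m^2 + 108m + 96) + (−(336/25)m − 672/25)
  30m^2 + 108m + 96 = (−(125/56)m − 25/7)(−(336/25)m − 672/25) + (0)
Last nonzero remainder: −(336/25)m − 672/25. Dividing through by −336/25 gives the monic gcd m + 2.
Cancel m + 2 from numerator and denominator to get the reduced form.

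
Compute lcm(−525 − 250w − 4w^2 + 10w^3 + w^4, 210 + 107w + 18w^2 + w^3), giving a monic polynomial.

−3150 − 2025w − 274w^2 + 56w^3 + 16w^4 + w^5

By polynomial division,
  w^4 + 10w^3 − 4w^2 − 250w − 525 = (w − 8)(w^3 + 18w^2 + 107w + 210) + (33w^2 + 396w + 1155)
  w^3 + 18w^2 + 107w + 210 = ((1/33)w + 2/11)(33w^2 + 396w + 1155) + (0)
Last nonzero remainder: 33w^2 + 396w + 1155. Dividing through by 33 gives the monic gcd w^2 + 12w + 35.
Then lcm(f, g) = f·g / gcd(f, g); expanding and making the result monic gives the answer.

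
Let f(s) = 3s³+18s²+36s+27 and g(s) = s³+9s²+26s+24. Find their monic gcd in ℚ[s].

Euclidean algorithm in ℚ[s]:
  3s³+18s²+36s+27 = (3)(s³+9s²+26s+24) + (-9s²-42s-45)
  s³+9s²+26s+24 = (-(1/9)s-13/27)(-9s²-42s-45) + ((7/9)s+7/3)
  -9s²-42s-45 = (-(81/7)s-135/7)((7/9)s+7/3) + (0)
Last nonzero remainder: (7/9)s+7/3. Dividing through by 7/9 gives the monic gcd s+3.

s+3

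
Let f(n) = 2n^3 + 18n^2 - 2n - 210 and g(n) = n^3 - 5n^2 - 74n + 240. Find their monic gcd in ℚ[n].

n - 3

By polynomial division,
  2n^3 + 18n^2 - 2n - 210 = (2)(n^3 - 5n^2 - 74n + 240) + (28n^2 + 146n - 690)
  n^3 - 5n^2 - 74n + 240 = ((1/28)n - 143/392)(28n^2 + 146n - 690) + ((765/196)n - 2295/196)
  28n^2 + 146n - 690 = ((5488/765)n + 9016/153)((765/196)n - 2295/196) + (0)
Last nonzero remainder: (765/196)n - 2295/196. Dividing through by 765/196 gives the monic gcd n - 3.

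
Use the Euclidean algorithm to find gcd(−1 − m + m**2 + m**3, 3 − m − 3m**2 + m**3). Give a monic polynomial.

Euclidean algorithm in ℚ[m]:
  m**3 + m**2 − m − 1 = (m**3 − 3m**2 − m + 3) + (4m**2 − 4)
  m**3 − 3m**2 − m + 3 = ((1/4)m − 3/4)(4m**2 − 4) + (0)
Last nonzero remainder: 4m**2 − 4. Dividing through by 4 gives the monic gcd m**2 − 1.

−1 + m**2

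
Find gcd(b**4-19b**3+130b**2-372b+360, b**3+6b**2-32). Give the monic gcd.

By polynomial division,
  b**4-19b**3+130b**2-372b+360 = (b-25)(b**3+6b**2-32) + (280b**2-340b-440)
  b**3+6b**2-32 = ((1/280)b+101/3920)(280b**2-340b-440) + ((2025/196)b-2025/98)
  280b**2-340b-440 = ((10976/405)b+8624/405)((2025/196)b-2025/98) + (0)
Last nonzero remainder: (2025/196)b-2025/98. Dividing through by 2025/196 gives the monic gcd b-2.

b-2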